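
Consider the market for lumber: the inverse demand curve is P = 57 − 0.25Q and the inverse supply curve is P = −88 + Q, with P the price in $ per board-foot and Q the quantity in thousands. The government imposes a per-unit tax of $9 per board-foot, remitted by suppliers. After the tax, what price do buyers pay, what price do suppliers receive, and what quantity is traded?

Rewrite in direct form: Qd = 228 − 4P and Qs = P + 88.
Before the tax: set 228 − 4P = P + 88 → P* = $28, Q* = 116.
With the tax collected from suppliers, supply shifts: Qs = (P − 9) + 88.
Solving gives Q = 108.8 with buyers paying $29.8 and suppliers receiving $20.8 (the $9 wedge).
The less price-elastic side of the market bears the larger share of a per-unit tax.

Buyers pay $29.8; suppliers receive $20.8; quantity = 108.8.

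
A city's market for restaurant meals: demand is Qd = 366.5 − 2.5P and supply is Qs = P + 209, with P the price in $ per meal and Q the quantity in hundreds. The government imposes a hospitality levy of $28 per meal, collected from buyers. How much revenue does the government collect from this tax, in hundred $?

Tax revenue = $6552 hundred.

Before the tax: set 366.5 − 2.5P = P + 209 → P* = $45, Q* = 254.
With the tax collected from buyers, demand (in seller-price terms) shifts: Qd = 366.5 − 2.5(P + 28).
New equilibrium: buyers pay $53, sellers receive $25, Q = 234. (Wedge: Pb − Ps = 28.)
Revenue = t · Q = 28 · 234 = $6552.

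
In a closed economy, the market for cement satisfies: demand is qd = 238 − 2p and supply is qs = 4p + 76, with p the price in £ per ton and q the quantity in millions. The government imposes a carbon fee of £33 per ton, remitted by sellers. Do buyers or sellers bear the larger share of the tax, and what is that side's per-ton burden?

Without the tax, 238 − 2p = 4p + 76 gives 6p = 162, so p* = £27 and q* = 184.
With the tax collected from sellers, supply shifts: qs = 4(p − 33) + 76.
Solving gives q = 140 with buyers paying £49 and sellers receiving £16 (the £33 wedge).
Per-ton burden: buyers £22, sellers £11.
Buyers take the larger share because demand is less price-elastic here (demand slope 2 vs supply slope 4).

Buyers bear the larger share: £22 per ton.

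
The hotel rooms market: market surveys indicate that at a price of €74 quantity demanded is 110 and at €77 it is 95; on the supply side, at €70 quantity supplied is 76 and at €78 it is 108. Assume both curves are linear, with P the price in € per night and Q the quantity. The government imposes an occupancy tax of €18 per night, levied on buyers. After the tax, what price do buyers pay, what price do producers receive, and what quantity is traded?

Buyers pay €84; producers receive €66; quantity = 60.

Demand slope: (95 − 110)/(77 − 74) = -5, so Qd = 480 − 5P.
Supply slope: (108 − 76)/(78 − 70) = 4, so Qs = 4P − 204.
Without the tax, 480 − 5P = 4P − 204 gives 9P = 684, so P* = €76 and Q* = 100.
With the tax collected from buyers, demand (in seller-price terms) shifts: Qd = 480 − 5(P + 18).
New equilibrium: buyers pay €84, producers receive €66, Q = 60. (Wedge: Pb − Ps = 18.)
The less price-elastic side of the market bears the larger share of a per-unit tax.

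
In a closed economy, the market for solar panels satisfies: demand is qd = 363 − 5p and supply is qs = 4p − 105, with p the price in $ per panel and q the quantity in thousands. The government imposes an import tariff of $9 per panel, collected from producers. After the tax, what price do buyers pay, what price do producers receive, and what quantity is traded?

Buyers pay $56; producers receive $47; quantity = 83.

Without the tax, 363 − 5p = 4p − 105 gives 9p = 468, so p* = $52 and q* = 103.
With the tax collected from producers, supply shifts: qs = 4(p − 9) − 105.
New equilibrium: buyers pay $56, producers receive $47, q = 83. (Wedge: pb − ps = 9.)
The less price-elastic side of the market bears the larger share of a per-unit tax.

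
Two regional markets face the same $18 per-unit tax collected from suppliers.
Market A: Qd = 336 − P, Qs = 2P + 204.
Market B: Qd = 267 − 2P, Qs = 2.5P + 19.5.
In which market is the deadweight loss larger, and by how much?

Market A: pre-tax P* = $44, Q* = 292; post-tax Q = 280; deadweight loss = $108.
Market B: pre-tax P* = $55, Q* = 157; post-tax Q = 137; deadweight loss = $180.
Difference: $108 vs $180 → market B is larger by $72.

Market B, by $72.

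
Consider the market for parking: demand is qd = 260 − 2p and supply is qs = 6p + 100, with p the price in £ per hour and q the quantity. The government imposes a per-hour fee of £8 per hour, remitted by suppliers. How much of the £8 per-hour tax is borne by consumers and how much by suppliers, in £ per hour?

Consumers bear £6 per hour; suppliers bear £2 per hour.

Without the tax, 260 − 2p = 6p + 100 gives 8p = 160, so p* = £20 and q* = 220.
With the tax collected from suppliers, supply shifts: qs = 6(p − 8) + 100.
Solving gives q = 208 with consumers paying £26 and suppliers receiving £18 (the £8 wedge).
Burden on consumers: £6; on suppliers: £2. (They sum to £8.)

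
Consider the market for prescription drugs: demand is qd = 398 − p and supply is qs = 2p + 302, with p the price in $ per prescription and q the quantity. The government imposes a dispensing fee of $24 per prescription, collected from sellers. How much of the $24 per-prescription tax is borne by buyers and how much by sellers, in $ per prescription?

Buyers bear $16 per prescription; sellers bear $8 per prescription.

Without the tax, 398 − p = 2p + 302 gives 3p = 96, so p* = $32 and q* = 366.
With the tax collected from sellers, supply shifts: qs = 2(p − 24) + 302.
Solving gives q = 350 with buyers paying $48 and sellers receiving $24 (the $24 wedge).
Burden on buyers: $16; on sellers: $8. (They sum to $24.)
The less price-elastic side of the market bears the larger share of a per-unit tax.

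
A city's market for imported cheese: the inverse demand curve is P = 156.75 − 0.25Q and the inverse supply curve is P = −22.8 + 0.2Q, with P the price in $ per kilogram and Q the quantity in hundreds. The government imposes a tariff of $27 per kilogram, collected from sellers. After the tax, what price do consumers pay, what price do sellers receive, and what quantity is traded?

Inverting to Q(P) form: Qd = 627 − 4P; Qs = 5P + 114.
Before the tax: set 627 − 4P = 5P + 114 → P* = $57, Q* = 399.
With the tax collected from sellers, supply shifts: Qs = 5(P − 27) + 114.
New equilibrium: consumers pay $72, sellers receive $45, Q = 339. (Wedge: Pb − Ps = 27.)

Consumers pay $72; sellers receive $45; quantity = 339.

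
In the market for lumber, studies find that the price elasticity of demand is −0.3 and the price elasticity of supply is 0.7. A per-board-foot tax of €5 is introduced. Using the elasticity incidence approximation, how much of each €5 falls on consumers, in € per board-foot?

Consumers bear ≈ €3.5 per board-foot.

Incidence ratio: consumers' share ≈ εs / (εs + |εd|) = 0.7 / (0.7 + 0.3) = 0.7.
So consumers bear ≈ 0.7 × €5 = €3.5; suppliers bear €1.5.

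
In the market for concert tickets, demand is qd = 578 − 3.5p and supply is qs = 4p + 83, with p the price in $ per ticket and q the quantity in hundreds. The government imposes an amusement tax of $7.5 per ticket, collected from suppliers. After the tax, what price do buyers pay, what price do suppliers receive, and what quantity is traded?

Buyers pay $70; suppliers receive $62.5; quantity = 333.

Before the tax: set 578 − 3.5p = 4p + 83 → p* = $66, q* = 347.
With the tax collected from suppliers, supply shifts: qs = 4(p − 7.5) + 83.
New equilibrium: buyers pay $70, suppliers receive $62.5, q = 333. (Wedge: pb − ps = 7.5.)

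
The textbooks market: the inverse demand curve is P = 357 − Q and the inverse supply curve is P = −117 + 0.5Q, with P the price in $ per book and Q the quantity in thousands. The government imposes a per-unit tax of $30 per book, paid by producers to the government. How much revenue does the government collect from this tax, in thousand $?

Tax revenue = $8880 thousand.

Inverting to Q(P) form: Qd = 357 − P; Qs = 2P + 234.
Without the tax, 357 − P = 2P + 234 gives 3P = 123, so P* = $41 and Q* = 316.
With the tax collected from producers, supply shifts: Qs = 2(P − 30) + 234.
New equilibrium: buyers pay $61, producers receive $31, Q = 296. (Wedge: Pb − Ps = 30.)
Revenue = t · Q = 30 · 296 = $8880.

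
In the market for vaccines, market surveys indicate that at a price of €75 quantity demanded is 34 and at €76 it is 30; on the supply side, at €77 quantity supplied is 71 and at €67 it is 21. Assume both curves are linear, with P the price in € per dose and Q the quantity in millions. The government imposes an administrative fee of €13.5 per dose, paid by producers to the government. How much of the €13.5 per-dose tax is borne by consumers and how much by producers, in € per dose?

Demand slope: (30 − 34)/(76 − 75) = -4, so Qd = 334 − 4P.
Supply slope: (21 − 71)/(67 − 77) = 5, so Qs = 5P − 314.
Without the tax, 334 − 4P = 5P − 314 gives 9P = 648, so P* = €72 and Q* = 46.
With the tax collected from producers, supply shifts: Qs = 5(P − 13.5) − 314.
Solving gives Q = 16 with consumers paying €79.5 and producers receiving €66 (the €13.5 wedge).
Burden on consumers: €7.5; on producers: €6. (They sum to €13.5.)
The less price-elastic side of the market bears the larger share of a per-unit tax.

Consumers bear €7.5 per dose; producers bear €6 per dose.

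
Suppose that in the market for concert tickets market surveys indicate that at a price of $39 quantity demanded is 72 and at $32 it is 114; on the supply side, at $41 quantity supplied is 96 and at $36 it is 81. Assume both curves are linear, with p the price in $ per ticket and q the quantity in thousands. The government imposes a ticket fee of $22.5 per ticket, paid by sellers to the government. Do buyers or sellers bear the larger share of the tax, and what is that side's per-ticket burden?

Sellers bear the larger share: $15 per ticket.

Demand slope: (114 − 72)/(32 − 39) = -6, so qd = 306 − 6p.
Supply slope: (81 − 96)/(36 − 41) = 3, so qs = 3p − 27.
Before the tax: set 306 − 6p = 3p − 27 → p* = $37, q* = 84.
With the tax collected from sellers, supply shifts: qs = 3(p − 22.5) − 27.
New equilibrium: buyers pay $44.5, sellers receive $22, q = 39. (Wedge: pb − ps = 22.5.)
Per-ticket burden: buyers $7.5, sellers $15.
Sellers take the larger share because supply is less price-elastic here (demand slope 6 vs supply slope 3).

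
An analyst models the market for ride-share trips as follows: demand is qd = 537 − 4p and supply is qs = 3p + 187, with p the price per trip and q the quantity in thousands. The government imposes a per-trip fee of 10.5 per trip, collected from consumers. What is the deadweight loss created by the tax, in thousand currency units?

Before the tax: set 537 − 4p = 3p + 187 → p* = 50, q* = 337.
With the tax collected from consumers, demand (in seller-price terms) shifts: qd = 537 − 4(p + 10.5).
New equilibrium: consumers pay 54.5, producers receive 44, q = 319. (Wedge: pb − ps = 10.5.)
Quantity falls by |ΔQ| = |337 − 319| = 18.
DWL = ½ · t · |ΔQ| = ½ · 10.5 · 18 = 94.5.

Deadweight loss = 94.5 thousand.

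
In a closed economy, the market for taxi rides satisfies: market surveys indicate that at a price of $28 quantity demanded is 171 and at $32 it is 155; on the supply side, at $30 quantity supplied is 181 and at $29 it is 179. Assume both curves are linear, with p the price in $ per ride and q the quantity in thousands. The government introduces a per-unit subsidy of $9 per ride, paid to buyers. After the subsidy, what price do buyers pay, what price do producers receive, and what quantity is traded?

Demand slope: (155 − 171)/(32 − 28) = -4, so qd = 283 − 4p.
Supply slope: (179 − 181)/(29 − 30) = 2, so qs = 2p + 121.
Without the subsidy, 283 − 4p = 2p + 121 gives 6p = 162, so p* = $27 and q* = 175.
With a per-unit subsidy paid to buyers, each effectively pays p − 9, so demand becomes qd = 283 − 4(p − 9).
New equilibrium: buyers pay $24, producers receive $33, q = 187. (Wedge: pb − ps = −9.)

Buyers pay $24; producers receive $33; quantity = 187.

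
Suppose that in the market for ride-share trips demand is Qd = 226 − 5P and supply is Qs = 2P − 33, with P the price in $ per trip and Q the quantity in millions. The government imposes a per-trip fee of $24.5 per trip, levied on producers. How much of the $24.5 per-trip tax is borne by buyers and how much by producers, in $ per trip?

Buyers bear $7 per trip; producers bear $17.5 per trip.

Before the tax: set 226 − 5P = 2P − 33 → P* = $37, Q* = 41.
With the tax collected from producers, supply shifts: Qs = 2(P − 24.5) − 33.
New equilibrium: buyers pay $44, producers receive $19.5, Q = 6. (Wedge: Pb − Ps = 24.5.)
Burden on buyers: $7; on producers: $17.5. (They sum to $24.5.)
The less price-elastic side of the market bears the larger share of a per-unit tax.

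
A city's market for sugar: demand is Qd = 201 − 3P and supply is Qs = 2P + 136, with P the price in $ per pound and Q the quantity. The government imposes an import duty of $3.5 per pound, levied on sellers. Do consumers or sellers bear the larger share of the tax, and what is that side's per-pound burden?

Sellers bear the larger share: $2.1 per pound.

Before the tax: set 201 − 3P = 2P + 136 → P* = $13, Q* = 162.
With the tax collected from sellers, supply shifts: Qs = 2(P − 3.5) + 136.
Solving gives Q = 157.8 with consumers paying $14.4 and sellers receiving $10.9 (the $3.5 wedge).
Per-pound burden: consumers $1.4, sellers $2.1.
Sellers take the larger share because supply is less price-elastic here (demand slope 3 vs supply slope 2).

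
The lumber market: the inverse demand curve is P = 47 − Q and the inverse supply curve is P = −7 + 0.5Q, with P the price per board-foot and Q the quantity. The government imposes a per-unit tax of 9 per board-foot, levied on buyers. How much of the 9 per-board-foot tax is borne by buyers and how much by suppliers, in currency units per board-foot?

Buyers bear 6 per board-foot; suppliers bear 3 per board-foot.

Rewrite in direct form: Qd = 47 − P and Qs = 2P + 14.
Before the tax: set 47 − P = 2P + 14 → P* = 11, Q* = 36.
With the tax collected from buyers, demand (in seller-price terms) shifts: Qd = 47 − (P + 9).
Solving gives Q = 30 with buyers paying 17 and suppliers receiving 8 (the 9 wedge).
Burden on buyers: 6; on suppliers: 3. (They sum to 9.)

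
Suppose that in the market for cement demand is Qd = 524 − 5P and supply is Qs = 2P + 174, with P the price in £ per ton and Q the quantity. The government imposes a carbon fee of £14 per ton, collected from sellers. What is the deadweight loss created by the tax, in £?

Before the tax: set 524 − 5P = 2P + 174 → P* = £50, Q* = 274.
With the tax collected from sellers, supply shifts: Qs = 2(P − 14) + 174.
New equilibrium: consumers pay £54, sellers receive £40, Q = 254. (Wedge: Pb − Ps = 14.)
Quantity falls by |ΔQ| = |274 − 254| = 20.
DWL = ½ · t · |ΔQ| = ½ · 14 · 20 = £140.

Deadweight loss = £140.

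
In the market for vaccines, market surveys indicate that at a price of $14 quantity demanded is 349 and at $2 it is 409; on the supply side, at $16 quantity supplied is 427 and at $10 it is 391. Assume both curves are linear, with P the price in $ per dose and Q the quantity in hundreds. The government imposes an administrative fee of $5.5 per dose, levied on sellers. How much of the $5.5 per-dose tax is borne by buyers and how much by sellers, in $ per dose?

Buyers bear $3 per dose; sellers bear $2.5 per dose.

Demand slope: (409 − 349)/(2 − 14) = -5, so Qd = 419 − 5P.
Supply slope: (391 − 427)/(10 − 16) = 6, so Qs = 6P + 331.
Without the tax, 419 − 5P = 6P + 331 gives 11P = 88, so P* = $8 and Q* = 379.
With the tax collected from sellers, supply shifts: Qs = 6(P − 5.5) + 331.
New equilibrium: buyers pay $11, sellers receive $5.5, Q = 364. (Wedge: Pb − Ps = 5.5.)
Burden on buyers: $3; on sellers: $2.5. (They sum to $5.5.)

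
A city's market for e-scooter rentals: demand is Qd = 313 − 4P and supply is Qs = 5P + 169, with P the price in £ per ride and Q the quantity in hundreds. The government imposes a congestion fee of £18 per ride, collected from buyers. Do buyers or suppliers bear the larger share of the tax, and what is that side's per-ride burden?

Buyers bear the larger share: £10 per ride.

Before the tax: set 313 − 4P = 5P + 169 → P* = £16, Q* = 249.
With the tax collected from buyers, demand (in seller-price terms) shifts: Qd = 313 − 4(P + 18).
Solving gives Q = 209 with buyers paying £26 and suppliers receiving £8 (the £18 wedge).
Per-ride burden: buyers £10, suppliers £8.
Buyers take the larger share because demand is less price-elastic here (demand slope 4 vs supply slope 5).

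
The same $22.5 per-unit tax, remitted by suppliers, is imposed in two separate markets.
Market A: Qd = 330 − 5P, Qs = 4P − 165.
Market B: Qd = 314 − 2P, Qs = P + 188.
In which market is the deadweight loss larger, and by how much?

Market A, by $393.75.

Market A: pre-tax P* = $55, Q* = 55; post-tax Q = 5; deadweight loss = $562.5.
Market B: pre-tax P* = $42, Q* = 230; post-tax Q = 215; deadweight loss = $168.75.
Difference: $562.5 vs $168.75 → market A is larger by $393.75.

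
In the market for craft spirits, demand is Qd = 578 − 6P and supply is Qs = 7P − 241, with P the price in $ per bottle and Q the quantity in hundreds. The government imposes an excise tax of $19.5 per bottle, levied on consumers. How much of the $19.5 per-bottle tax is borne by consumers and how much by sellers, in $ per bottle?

Without the tax, 578 − 6P = 7P − 241 gives 13P = 819, so P* = $63 and Q* = 200.
With the tax collected from consumers, demand (in seller-price terms) shifts: Qd = 578 − 6(P + 19.5).
New equilibrium: consumers pay $73.5, sellers receive $54, Q = 137. (Wedge: Pb − Ps = 19.5.)
Burden on consumers: $10.5; on sellers: $9. (They sum to $19.5.)

Consumers bear $10.5 per bottle; sellers bear $9 per bottle.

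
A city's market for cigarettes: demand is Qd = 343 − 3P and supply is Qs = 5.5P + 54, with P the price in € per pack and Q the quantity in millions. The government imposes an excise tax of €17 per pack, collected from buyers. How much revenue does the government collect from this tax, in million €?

Without the tax, 343 − 3P = 5.5P + 54 gives 8.5P = 289, so P* = €34 and Q* = 241.
With the tax collected from buyers, demand (in seller-price terms) shifts: Qd = 343 − 3(P + 17).
New equilibrium: buyers pay €45, sellers receive €28, Q = 208. (Wedge: Pb − Ps = 17.)
Revenue = t · Q = 17 · 208 = €3536.

Tax revenue = €3536 million.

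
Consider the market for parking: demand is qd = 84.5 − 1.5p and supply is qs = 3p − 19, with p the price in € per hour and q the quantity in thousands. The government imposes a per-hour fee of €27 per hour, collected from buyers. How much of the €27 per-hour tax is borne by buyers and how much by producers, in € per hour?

Before the tax: set 84.5 − 1.5p = 3p − 19 → p* = €23, q* = 50.
With the tax collected from buyers, demand (in seller-price terms) shifts: qd = 84.5 − 1.5(p + 27).
New equilibrium: buyers pay €41, producers receive €14, q = 23. (Wedge: pb − ps = 27.)
Burden on buyers: €18; on producers: €9. (They sum to €27.)

Buyers bear €18 per hour; producers bear €9 per hour.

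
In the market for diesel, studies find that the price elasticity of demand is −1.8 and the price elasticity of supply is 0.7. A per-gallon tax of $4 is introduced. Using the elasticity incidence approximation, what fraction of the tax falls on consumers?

Consumers' share ≈ 0.28.

Incidence ratio: consumers' share ≈ εs / (εs + |εd|) = 0.7 / (0.7 + 1.8) = 0.28.
Supply is the less elastic side, so consumers bear the smaller share.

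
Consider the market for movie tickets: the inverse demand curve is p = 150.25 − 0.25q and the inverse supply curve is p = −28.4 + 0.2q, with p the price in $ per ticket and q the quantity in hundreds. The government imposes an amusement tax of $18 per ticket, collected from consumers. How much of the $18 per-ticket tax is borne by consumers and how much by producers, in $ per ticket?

Inverting to q(p) form: qd = 601 − 4p; qs = 5p + 142.
Before the tax: set 601 − 4p = 5p + 142 → p* = $51, q* = 397.
With the tax collected from consumers, demand (in seller-price terms) shifts: qd = 601 − 4(p + 18).
New equilibrium: consumers pay $61, producers receive $43, q = 357. (Wedge: pb − ps = 18.)
Burden on consumers: $10; on producers: $8. (They sum to $18.)
The less price-elastic side of the market bears the larger share of a per-unit tax.

Consumers bear $10 per ticket; producers bear $8 per ticket.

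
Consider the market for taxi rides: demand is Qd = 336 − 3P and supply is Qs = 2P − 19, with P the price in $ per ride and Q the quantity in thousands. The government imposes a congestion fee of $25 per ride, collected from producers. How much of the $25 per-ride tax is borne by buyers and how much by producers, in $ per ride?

Buyers bear $10 per ride; producers bear $15 per ride.

Without the tax, 336 − 3P = 2P − 19 gives 5P = 355, so P* = $71 and Q* = 123.
With the tax collected from producers, supply shifts: Qs = 2(P − 25) − 19.
New equilibrium: buyers pay $81, producers receive $56, Q = 93. (Wedge: Pb − Ps = 25.)
Burden on buyers: $10; on producers: $15. (They sum to $25.)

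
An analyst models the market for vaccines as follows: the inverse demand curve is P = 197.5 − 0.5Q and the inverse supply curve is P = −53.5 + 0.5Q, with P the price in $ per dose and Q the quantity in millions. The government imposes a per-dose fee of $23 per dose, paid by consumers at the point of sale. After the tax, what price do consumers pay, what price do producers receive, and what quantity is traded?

Consumers pay $83.5; producers receive $60.5; quantity = 228.

Inverting to Q(P) form: Qd = 395 − 2P; Qs = 2P + 107.
Without the tax, 395 − 2P = 2P + 107 gives 4P = 288, so P* = $72 and Q* = 251.
With the tax collected from consumers, demand (in seller-price terms) shifts: Qd = 395 − 2(P + 23).
Solving gives Q = 228 with consumers paying $83.5 and producers receiving $60.5 (the $23 wedge).
The less price-elastic side of the market bears the larger share of a per-unit tax.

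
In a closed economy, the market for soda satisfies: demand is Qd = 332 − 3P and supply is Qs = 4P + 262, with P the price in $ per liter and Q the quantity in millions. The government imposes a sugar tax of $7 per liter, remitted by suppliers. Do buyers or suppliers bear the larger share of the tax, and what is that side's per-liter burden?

Buyers bear the larger share: $4 per liter.

Before the tax: set 332 − 3P = 4P + 262 → P* = $10, Q* = 302.
With the tax collected from suppliers, supply shifts: Qs = 4(P − 7) + 262.
New equilibrium: buyers pay $14, suppliers receive $7, Q = 290. (Wedge: Pb − Ps = 7.)
Per-liter burden: buyers $4, suppliers $3.
Buyers take the larger share because demand is less price-elastic here (demand slope 3 vs supply slope 4).
The less price-elastic side of the market bears the larger share of a per-unit tax.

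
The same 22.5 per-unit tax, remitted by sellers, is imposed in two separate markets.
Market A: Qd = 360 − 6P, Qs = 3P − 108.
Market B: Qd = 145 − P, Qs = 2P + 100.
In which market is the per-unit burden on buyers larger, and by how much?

Market B, by 7.5.

Market A: pre-tax P* = 52, Q* = 48; post-tax Q = 3; per-unit burden on buyers = 7.5.
Market B: pre-tax P* = 15, Q* = 130; post-tax Q = 115; per-unit burden on buyers = 15.
Difference: 7.5 vs 15 → market B is larger by 7.5.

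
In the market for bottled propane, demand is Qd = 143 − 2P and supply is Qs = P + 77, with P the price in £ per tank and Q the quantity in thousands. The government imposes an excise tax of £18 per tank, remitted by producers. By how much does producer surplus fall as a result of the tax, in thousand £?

Before the tax: set 143 − 2P = P + 77 → P* = £22, Q* = 99.
With the tax collected from producers, supply shifts: Qs = (P − 18) + 77.
Solving gives Q = 87 with consumers paying £28 and producers receiving £10 (the £18 wedge).
ΔPS is the trapezoid between Q = 87 and Q = 99 of height £12: ½ · (99 + 87) · 12 = £1116.

Producer surplus falls by £1116 thousand.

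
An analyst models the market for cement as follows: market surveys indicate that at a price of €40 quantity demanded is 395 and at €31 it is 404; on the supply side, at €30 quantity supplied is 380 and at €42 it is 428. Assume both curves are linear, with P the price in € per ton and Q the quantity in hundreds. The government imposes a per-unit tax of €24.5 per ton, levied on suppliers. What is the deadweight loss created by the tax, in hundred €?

Deadweight loss = €240.1 hundred.

Demand slope: (404 − 395)/(31 − 40) = -1, so Qd = 435 − P.
Supply slope: (428 − 380)/(42 − 30) = 4, so Qs = 4P + 260.
Before the tax: set 435 − P = 4P + 260 → P* = €35, Q* = 400.
With the tax collected from suppliers, supply shifts: Qs = 4(P − 24.5) + 260.
Solving gives Q = 380.4 with consumers paying €54.6 and suppliers receiving €30.1 (the €24.5 wedge).
Quantity falls by |ΔQ| = |400 − 380.4| = 19.6.
DWL = ½ · t · |ΔQ| = ½ · 24.5 · 19.6 = €240.1.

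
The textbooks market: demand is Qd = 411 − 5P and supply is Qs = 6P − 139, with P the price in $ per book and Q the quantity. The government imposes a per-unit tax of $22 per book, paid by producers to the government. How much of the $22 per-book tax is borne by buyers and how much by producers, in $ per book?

Buyers bear $12 per book; producers bear $10 per book.

Without the tax, 411 − 5P = 6P − 139 gives 11P = 550, so P* = $50 and Q* = 161.
With the tax collected from producers, supply shifts: Qs = 6(P − 22) − 139.
New equilibrium: buyers pay $62, producers receive $40, Q = 101. (Wedge: Pb − Ps = 22.)
Burden on buyers: $12; on producers: $10. (They sum to $22.)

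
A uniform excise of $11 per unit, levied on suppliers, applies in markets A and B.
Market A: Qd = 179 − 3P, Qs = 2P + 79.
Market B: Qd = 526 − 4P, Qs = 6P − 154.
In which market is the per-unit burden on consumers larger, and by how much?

Market A: pre-tax P* = $20, Q* = 119; post-tax Q = 105.8; per-unit burden on consumers = $4.4.
Market B: pre-tax P* = $68, Q* = 254; post-tax Q = 227.6; per-unit burden on consumers = $6.6.
Difference: $4.4 vs $6.6 → market B is larger by $2.2.

Market B, by $2.2.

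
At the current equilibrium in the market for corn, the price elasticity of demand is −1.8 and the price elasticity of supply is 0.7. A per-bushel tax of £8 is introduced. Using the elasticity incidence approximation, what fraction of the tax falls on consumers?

Incidence ratio: consumers' share ≈ εs / (εs + |εd|) = 0.7 / (0.7 + 1.8) = 0.28.
Supply is the less elastic side, so consumers bear the smaller share.

Consumers' share ≈ 0.28.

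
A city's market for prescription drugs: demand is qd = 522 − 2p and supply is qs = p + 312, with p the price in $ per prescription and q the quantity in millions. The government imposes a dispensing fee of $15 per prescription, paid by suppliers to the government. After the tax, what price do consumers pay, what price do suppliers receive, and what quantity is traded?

Before the tax: set 522 − 2p = p + 312 → p* = $70, q* = 382.
With the tax collected from suppliers, supply shifts: qs = (p − 15) + 312.
New equilibrium: consumers pay $75, suppliers receive $60, q = 372. (Wedge: pb − ps = 15.)
The less price-elastic side of the market bears the larger share of a per-unit tax.

Consumers pay $75; suppliers receive $60; quantity = 372.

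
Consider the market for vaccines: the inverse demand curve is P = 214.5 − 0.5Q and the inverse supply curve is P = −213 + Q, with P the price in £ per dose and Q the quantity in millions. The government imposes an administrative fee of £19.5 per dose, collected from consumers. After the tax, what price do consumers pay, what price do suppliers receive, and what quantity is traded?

Inverting to Q(P) form: Qd = 429 − 2P; Qs = P + 213.
Without the tax, 429 − 2P = P + 213 gives 3P = 216, so P* = £72 and Q* = 285.
With the tax collected from consumers, demand (in seller-price terms) shifts: Qd = 429 − 2(P + 19.5).
New equilibrium: consumers pay £78.5, suppliers receive £59, Q = 272. (Wedge: Pb − Ps = 19.5.)
The less price-elastic side of the market bears the larger share of a per-unit tax.

Consumers pay £78.5; suppliers receive £59; quantity = 272.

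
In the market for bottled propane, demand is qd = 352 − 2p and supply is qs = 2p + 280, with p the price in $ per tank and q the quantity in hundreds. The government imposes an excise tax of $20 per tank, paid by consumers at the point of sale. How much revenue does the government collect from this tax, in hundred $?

Before the tax: set 352 − 2p = 2p + 280 → p* = $18, q* = 316.
With the tax collected from consumers, demand (in seller-price terms) shifts: qd = 352 − 2(p + 20).
Solving gives q = 296 with consumers paying $28 and sellers receiving $8 (the $20 wedge).
Revenue = t · Q = 20 · 296 = $5920.

Tax revenue = $5920 hundred.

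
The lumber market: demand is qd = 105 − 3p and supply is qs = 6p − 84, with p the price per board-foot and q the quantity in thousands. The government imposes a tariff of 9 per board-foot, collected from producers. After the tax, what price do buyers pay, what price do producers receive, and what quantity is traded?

Before the tax: set 105 − 3p = 6p − 84 → p* = 21, q* = 42.
With the tax collected from producers, supply shifts: qs = 6(p − 9) − 84.
New equilibrium: buyers pay 27, producers receive 18, q = 24. (Wedge: pb − ps = 9.)
The less price-elastic side of the market bears the larger share of a per-unit tax.

Buyers pay 27; producers receive 18; quantity = 24.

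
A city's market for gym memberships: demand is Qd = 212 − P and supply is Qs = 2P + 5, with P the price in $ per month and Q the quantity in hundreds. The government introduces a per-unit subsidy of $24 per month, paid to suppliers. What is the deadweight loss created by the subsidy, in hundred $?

Deadweight loss = $192 hundred.

Without the subsidy, 212 − P = 2P + 5 gives 3P = 207, so P* = $69 and Q* = 143.
With a per-unit subsidy paid to suppliers, each receives P + 24 per unit sold, so supply becomes Qs = 2(P + 24) + 5.
Solving gives Q = 159 with consumers paying $53 and suppliers receiving $77 (the $24 wedge).
Quantity rises by |ΔQ| = |143 − 159| = 16.
DWL = ½ · t · |ΔQ| = ½ · 24 · 16 = $192.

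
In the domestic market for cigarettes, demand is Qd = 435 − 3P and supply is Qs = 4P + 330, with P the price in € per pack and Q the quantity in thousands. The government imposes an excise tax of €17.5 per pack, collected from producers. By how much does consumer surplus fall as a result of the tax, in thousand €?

Without the tax, 435 − 3P = 4P + 330 gives 7P = 105, so P* = €15 and Q* = 390.
With the tax collected from producers, supply shifts: Qs = 4(P − 17.5) + 330.
New equilibrium: buyers pay €25, producers receive €7.5, Q = 360. (Wedge: Pb − Ps = 17.5.)
ΔCS is the trapezoid between Q = 360 and Q = 390 of height €10: ½ · (390 + 360) · 10 = €3750.

Consumer surplus falls by €3750 thousand.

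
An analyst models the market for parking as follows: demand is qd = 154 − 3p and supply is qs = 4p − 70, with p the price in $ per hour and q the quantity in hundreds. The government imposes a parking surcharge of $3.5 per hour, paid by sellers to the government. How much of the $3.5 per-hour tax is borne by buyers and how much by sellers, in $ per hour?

Before the tax: set 154 − 3p = 4p − 70 → p* = $32, q* = 58.
With the tax collected from sellers, supply shifts: qs = 4(p − 3.5) − 70.
Solving gives q = 52 with buyers paying $34 and sellers receiving $30.5 (the $3.5 wedge).
Burden on buyers: $2; on sellers: $1.5. (They sum to $3.5.)

Buyers bear $2 per hour; sellers bear $1.5 per hour.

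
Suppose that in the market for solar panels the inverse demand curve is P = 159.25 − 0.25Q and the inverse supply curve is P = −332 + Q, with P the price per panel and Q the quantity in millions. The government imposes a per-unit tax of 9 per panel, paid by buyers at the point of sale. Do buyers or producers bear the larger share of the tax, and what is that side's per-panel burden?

Producers bear the larger share: 7.2 per panel.

Inverting to Q(P) form: Qd = 637 − 4P; Qs = P + 332.
Without the tax, 637 − 4P = P + 332 gives 5P = 305, so P* = 61 and Q* = 393.
With the tax collected from buyers, demand (in seller-price terms) shifts: Qd = 637 − 4(P + 9).
New equilibrium: buyers pay 62.8, producers receive 53.8, Q = 385.8. (Wedge: Pb − Ps = 9.)
Per-panel burden: buyers 1.8, producers 7.2.
Producers take the larger share because supply is less price-elastic here (demand slope 4 vs supply slope 1).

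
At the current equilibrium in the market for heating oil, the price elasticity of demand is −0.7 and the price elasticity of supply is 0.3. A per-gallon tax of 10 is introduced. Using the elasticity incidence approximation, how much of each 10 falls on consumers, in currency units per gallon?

Consumers bear ≈ 3 per gallon.

Incidence ratio: consumers' share ≈ εs / (εs + |εd|) = 0.3 / (0.3 + 0.7) = 0.3.
So consumers bear ≈ 0.3 × 10 = 3; suppliers bear 7.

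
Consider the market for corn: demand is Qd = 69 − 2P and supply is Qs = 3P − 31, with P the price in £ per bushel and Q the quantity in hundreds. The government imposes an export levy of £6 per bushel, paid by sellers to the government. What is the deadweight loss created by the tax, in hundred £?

Deadweight loss = £21.6 hundred.

Without the tax, 69 − 2P = 3P − 31 gives 5P = 100, so P* = £20 and Q* = 29.
With the tax collected from sellers, supply shifts: Qs = 3(P − 6) − 31.
Solving gives Q = 21.8 with consumers paying £23.6 and sellers receiving £17.6 (the £6 wedge).
Quantity falls by |ΔQ| = |29 − 21.8| = 7.2.
DWL = ½ · t · |ΔQ| = ½ · 6 · 7.2 = £21.6.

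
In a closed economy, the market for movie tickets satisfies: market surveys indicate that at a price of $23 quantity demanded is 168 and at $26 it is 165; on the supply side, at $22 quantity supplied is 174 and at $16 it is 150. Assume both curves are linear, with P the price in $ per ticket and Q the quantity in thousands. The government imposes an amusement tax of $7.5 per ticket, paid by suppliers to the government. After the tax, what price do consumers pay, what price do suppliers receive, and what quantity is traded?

Demand slope: (165 − 168)/(26 − 23) = -1, so Qd = 191 − P.
Supply slope: (150 − 174)/(16 − 22) = 4, so Qs = 4P + 86.
Before the tax: set 191 − P = 4P + 86 → P* = $21, Q* = 170.
With the tax collected from suppliers, supply shifts: Qs = 4(P − 7.5) + 86.
Solving gives Q = 164 with consumers paying $27 and suppliers receiving $19.5 (the $7.5 wedge).

Consumers pay $27; suppliers receive $19.5; quantity = 164.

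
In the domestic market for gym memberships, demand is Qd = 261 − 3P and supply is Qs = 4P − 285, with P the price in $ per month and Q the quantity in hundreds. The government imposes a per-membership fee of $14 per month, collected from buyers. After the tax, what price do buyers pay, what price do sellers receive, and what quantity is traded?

Before the tax: set 261 − 3P = 4P − 285 → P* = $78, Q* = 27.
With the tax collected from buyers, demand (in seller-price terms) shifts: Qd = 261 − 3(P + 14).
Solving gives Q = 3 with buyers paying $86 and sellers receiving $72 (the $14 wedge).
The less price-elastic side of the market bears the larger share of a per-unit tax.

Buyers pay $86; sellers receive $72; quantity = 3.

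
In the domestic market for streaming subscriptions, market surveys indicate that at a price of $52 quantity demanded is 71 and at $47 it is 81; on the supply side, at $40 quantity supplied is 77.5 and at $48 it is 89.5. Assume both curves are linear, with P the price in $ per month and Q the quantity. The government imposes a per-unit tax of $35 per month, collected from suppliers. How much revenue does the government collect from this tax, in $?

Tax revenue = $1925.

Demand slope: (81 − 71)/(47 − 52) = -2, so Qd = 175 − 2P.
Supply slope: (89.5 − 77.5)/(48 − 40) = 1.5, so Qs = 1.5P + 17.5.
Before the tax: set 175 − 2P = 1.5P + 17.5 → P* = $45, Q* = 85.
With the tax collected from suppliers, supply shifts: Qs = 1.5(P − 35) + 17.5.
Solving gives Q = 55 with buyers paying $60 and suppliers receiving $25 (the $35 wedge).
Revenue = t · Q = 35 · 55 = $1925.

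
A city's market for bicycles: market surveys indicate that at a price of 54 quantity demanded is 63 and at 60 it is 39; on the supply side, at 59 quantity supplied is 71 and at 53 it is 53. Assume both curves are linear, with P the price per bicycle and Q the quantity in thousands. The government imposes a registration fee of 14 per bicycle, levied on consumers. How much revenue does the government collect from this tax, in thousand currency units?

Tax revenue = 490 thousand.

Demand slope: (39 − 63)/(60 − 54) = -4, so Qd = 279 − 4P.
Supply slope: (53 − 71)/(53 − 59) = 3, so Qs = 3P − 106.
Without the tax, 279 − 4P = 3P − 106 gives 7P = 385, so P* = 55 and Q* = 59.
With the tax collected from consumers, demand (in seller-price terms) shifts: Qd = 279 − 4(P + 14).
New equilibrium: consumers pay 61, suppliers receive 47, Q = 35. (Wedge: Pb − Ps = 14.)
Revenue = t · Q = 14 · 35 = 490.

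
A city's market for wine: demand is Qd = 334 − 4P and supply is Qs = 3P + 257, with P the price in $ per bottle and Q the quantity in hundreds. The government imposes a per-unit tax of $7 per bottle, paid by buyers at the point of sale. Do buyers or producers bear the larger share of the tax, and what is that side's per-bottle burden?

Producers bear the larger share: $4 per bottle.

Before the tax: set 334 − 4P = 3P + 257 → P* = $11, Q* = 290.
With the tax collected from buyers, demand (in seller-price terms) shifts: Qd = 334 − 4(P + 7).
Solving gives Q = 278 with buyers paying $14 and producers receiving $7 (the $7 wedge).
Per-bottle burden: buyers $3, producers $4.
Producers take the larger share because supply is less price-elastic here (demand slope 4 vs supply slope 3).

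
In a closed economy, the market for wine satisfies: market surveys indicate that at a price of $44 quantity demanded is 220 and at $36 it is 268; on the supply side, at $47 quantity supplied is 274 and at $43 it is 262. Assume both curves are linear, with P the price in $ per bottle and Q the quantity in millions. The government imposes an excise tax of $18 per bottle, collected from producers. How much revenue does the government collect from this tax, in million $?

Demand slope: (268 − 220)/(36 − 44) = -6, so Qd = 484 − 6P.
Supply slope: (262 − 274)/(43 − 47) = 3, so Qs = 3P + 133.
Before the tax: set 484 − 6P = 3P + 133 → P* = $39, Q* = 250.
With the tax collected from producers, supply shifts: Qs = 3(P − 18) + 133.
New equilibrium: buyers pay $45, producers receive $27, Q = 214. (Wedge: Pb − Ps = 18.)
Revenue = t · Q = 18 · 214 = $3852.

Tax revenue = $3852 million.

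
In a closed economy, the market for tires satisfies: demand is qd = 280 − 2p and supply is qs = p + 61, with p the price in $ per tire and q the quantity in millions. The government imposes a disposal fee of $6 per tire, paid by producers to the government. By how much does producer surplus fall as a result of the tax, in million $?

Before the tax: set 280 − 2p = p + 61 → p* = $73, q* = 134.
With the tax collected from producers, supply shifts: qs = (p − 6) + 61.
New equilibrium: buyers pay $75, producers receive $69, q = 130. (Wedge: pb − ps = 6.)
ΔPS is the trapezoid between Q = 130 and Q = 134 of height $4: ½ · (134 + 130) · 4 = $528.

Producer surplus falls by $528 million.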